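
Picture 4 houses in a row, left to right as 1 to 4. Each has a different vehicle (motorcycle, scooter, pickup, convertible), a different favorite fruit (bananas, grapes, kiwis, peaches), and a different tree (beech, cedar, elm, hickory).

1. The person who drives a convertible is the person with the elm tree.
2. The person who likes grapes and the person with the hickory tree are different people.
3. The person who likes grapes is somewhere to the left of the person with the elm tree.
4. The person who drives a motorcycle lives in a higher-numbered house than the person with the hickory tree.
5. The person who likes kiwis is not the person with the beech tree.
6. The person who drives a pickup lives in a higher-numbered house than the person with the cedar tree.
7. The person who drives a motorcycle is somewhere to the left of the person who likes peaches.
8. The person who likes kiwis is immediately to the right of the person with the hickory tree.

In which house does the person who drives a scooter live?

1

House 1's vehicle must be scooter (nothing else left).
The person who drives a motorcycle is narrowed to house 2 or 3; consider each.
Placing it in house 3 leads to a contradiction, so it's in house 2.
From clue 4, the person with the hickory tree must be in house 1.
The person who likes kiwis is in house 2 (clue 8).
By clue 2, the person who likes grapes is in house 3.
Clue 3: the person with the elm tree is in house 4.
House 1 favorite fruit: only bananas fits.
The only favorite fruit still possible for house 4 is peaches.
House 2 tree: only cedar fits.
The only tree still possible for house 3 is beech.
The person who drives a convertible is in house 4 (clue 1).
That leaves pickup as the vehicle for house 3.
So: house 1 = scooter/bananas/hickory, house 2 = motorcycle/kiwis/cedar, house 3 = pickup/grapes/beech, house 4 = convertible/peaches/elm.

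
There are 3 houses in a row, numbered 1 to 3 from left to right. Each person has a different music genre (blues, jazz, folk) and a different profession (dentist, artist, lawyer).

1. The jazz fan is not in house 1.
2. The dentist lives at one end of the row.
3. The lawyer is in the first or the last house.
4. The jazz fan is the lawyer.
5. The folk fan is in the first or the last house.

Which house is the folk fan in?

1

Clue 4 places the jazz fan in house 3.
The lawyer is in house 3 (clue 4).
House 1's music genre must be folk (nothing else left).
That leaves blues as the music genre for house 2.
That leaves artist as the profession for house 2.
House 1 profession: only dentist fits.
So: house 1 = folk/dentist, house 2 = blues/artist, house 3 = jazz/lawyer.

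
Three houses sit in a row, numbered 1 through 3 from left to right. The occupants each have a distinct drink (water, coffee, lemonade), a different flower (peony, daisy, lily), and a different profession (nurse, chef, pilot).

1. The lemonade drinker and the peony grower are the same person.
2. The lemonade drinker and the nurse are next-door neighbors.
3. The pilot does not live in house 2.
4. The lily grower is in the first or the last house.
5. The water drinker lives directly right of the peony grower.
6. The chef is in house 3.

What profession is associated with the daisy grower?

By clue 6, the chef is in house 3.
So house 1 gets pilot for profession.
House 2's profession must be nurse (nothing else left).
By clue 2, the lemonade drinker is in house 1.
Clue 1 places the peony grower in house 1.
By clue 5, the water drinker is in house 2.
So house 3 gets coffee for drink.
So house 2 gets daisy for flower.
House 3 flower: only lily fits.
So: house 1 = lemonade/peony/pilot, house 2 = water/daisy/nurse, house 3 = coffee/lily/chef.

nurse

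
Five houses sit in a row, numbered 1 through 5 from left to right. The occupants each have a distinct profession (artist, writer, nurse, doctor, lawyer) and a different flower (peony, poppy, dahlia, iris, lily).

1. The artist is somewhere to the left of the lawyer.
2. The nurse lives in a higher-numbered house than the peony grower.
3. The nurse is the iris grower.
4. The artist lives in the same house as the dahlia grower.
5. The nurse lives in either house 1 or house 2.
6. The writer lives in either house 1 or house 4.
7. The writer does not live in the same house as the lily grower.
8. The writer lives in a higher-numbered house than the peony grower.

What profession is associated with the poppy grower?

writer

By clue 5, the nurse is in house 2.
The writer is in house 4 (clue 8).
The peony grower is in house 1 (clue 2).
From clue 3, the iris grower must be in house 2.
That leaves dahlia as the flower for house 3.
The only flower still possible for house 4 is poppy.
So house 5 gets lily for flower.
Clue 4 places the artist in house 3.
House 1 profession: only doctor fits.
The only profession still possible for house 5 is lawyer.
So: house 1 = doctor/peony, house 2 = nurse/iris, house 3 = artist/dahlia, house 4 = writer/poppy, house 5 = lawyer/lily.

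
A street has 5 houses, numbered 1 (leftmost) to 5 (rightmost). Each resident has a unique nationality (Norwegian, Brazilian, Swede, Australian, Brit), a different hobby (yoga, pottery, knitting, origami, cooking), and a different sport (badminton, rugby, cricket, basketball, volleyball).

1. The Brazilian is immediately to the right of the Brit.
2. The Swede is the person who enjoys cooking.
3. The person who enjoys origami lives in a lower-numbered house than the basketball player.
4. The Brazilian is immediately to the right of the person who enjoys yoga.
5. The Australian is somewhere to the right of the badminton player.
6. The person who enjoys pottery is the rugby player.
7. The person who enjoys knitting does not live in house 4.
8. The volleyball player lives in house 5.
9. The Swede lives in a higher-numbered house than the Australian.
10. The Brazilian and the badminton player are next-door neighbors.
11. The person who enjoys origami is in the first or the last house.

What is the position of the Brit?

2

By clue 8, the volleyball player is in house 5.
Clue 11 places the person who enjoys origami in house 1.
House 1's sport must be cricket (nothing else left).
That leaves Norwegian as the nationality for house 1.
House 2 nationality: only Brit fits.
So house 5 gets Swede for nationality.
From clue 1, the Brazilian must be in house 3.
The person who enjoys cooking is in house 5 (clue 2).
From clue 4, the person who enjoys yoga must be in house 2.
From clue 10, the badminton player must be in house 2.
House 4's nationality must be Australian (nothing else left).
House 4's hobby must be pottery (nothing else left).
Clue 6: the rugby player is in house 4.
The only hobby still possible for house 3 is knitting.
That leaves basketball as the sport for house 3.
So: house 1 = Norwegian/origami/cricket, house 2 = Brit/yoga/badminton, house 3 = Brazilian/knitting/basketball, house 4 = Australian/pottery/rugby, house 5 = Swede/cooking/volleyball.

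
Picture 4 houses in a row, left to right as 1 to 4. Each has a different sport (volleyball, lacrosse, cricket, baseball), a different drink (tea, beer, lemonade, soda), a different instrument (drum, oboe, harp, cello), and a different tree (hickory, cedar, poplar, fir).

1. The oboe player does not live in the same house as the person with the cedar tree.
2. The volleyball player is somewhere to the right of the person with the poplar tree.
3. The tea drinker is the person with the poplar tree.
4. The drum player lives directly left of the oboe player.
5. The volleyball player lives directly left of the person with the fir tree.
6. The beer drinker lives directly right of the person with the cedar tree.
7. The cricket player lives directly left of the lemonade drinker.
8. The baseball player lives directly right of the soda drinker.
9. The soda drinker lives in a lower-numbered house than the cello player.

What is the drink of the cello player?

The volleyball player is narrowed to house 2 or 3; consider each.
Placing it in house 2 leads to a contradiction, so it's in house 3.
Clue 5 places the person with the fir tree in house 4.
That leaves beer as the drink for house 4.
From clue 6, the person with the cedar tree must be in house 3.
The baseball player is narrowed to house 2 or 4; consider each.
Placing it in house 2 leads to a contradiction, so it's in house 4.
The soda drinker is in house 3 (clue 8).
From clue 9, the cello player must be in house 4.
House 1 drink: only tea fits.
House 2's drink must be lemonade (nothing else left).
Clue 3 places the person with the poplar tree in house 1.
By clue 4, the drum player is in house 1.
From clue 7, the cricket player must be in house 1.
So house 2 gets lacrosse for sport.
House 2 instrument: only oboe fits.
So house 3 gets harp for instrument.
So house 2 gets hickory for tree.
So: house 1 = cricket/tea/drum/poplar, house 2 = lacrosse/lemonade/oboe/hickory, house 3 = volleyball/soda/harp/cedar, house 4 = baseball/beer/cello/fir.

beer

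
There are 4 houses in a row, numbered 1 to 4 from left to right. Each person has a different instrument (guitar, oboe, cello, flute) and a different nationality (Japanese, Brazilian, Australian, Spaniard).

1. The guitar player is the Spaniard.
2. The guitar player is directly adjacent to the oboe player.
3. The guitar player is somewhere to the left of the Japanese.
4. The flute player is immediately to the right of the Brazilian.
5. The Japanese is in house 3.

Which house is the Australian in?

By clue 5, the Japanese is in house 3.
House 4 instrument: only cello fits.
So house 4 gets Australian for nationality.
The flute player is narrowed to house 2 or 3; consider each.
Placing it in house 2 leads to a contradiction, so it's in house 3.
Clue 4: the Brazilian is in house 2.
That leaves Spaniard as the nationality for house 1.
From clue 1, the guitar player must be in house 1.
By clue 2, the oboe player is in house 2.
So: house 1 = guitar/Spaniard, house 2 = oboe/Brazilian, house 3 = flute/Japanese, house 4 = cello/Australian.

4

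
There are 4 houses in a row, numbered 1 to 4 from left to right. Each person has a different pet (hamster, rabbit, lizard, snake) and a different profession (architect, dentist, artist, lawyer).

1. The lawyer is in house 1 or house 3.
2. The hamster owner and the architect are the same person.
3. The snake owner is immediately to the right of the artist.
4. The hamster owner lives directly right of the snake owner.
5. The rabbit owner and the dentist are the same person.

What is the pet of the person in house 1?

The hamster owner is narrowed to house 3 or 4; consider each.
Placing it in house 3 leads to a contradiction, so it's in house 4.
From clue 2, the architect must be in house 4.
Clue 4 places the snake owner in house 3.
Clue 3 places the artist in house 2.
House 3 profession: only lawyer fits.
The rabbit owner is in house 1 (clue 5).
That leaves lizard as the pet for house 2.
So house 1 gets dentist for profession.
So: house 1 = rabbit/dentist, house 2 = lizard/artist, house 3 = snake/lawyer, house 4 = hamster/architect.

rabbit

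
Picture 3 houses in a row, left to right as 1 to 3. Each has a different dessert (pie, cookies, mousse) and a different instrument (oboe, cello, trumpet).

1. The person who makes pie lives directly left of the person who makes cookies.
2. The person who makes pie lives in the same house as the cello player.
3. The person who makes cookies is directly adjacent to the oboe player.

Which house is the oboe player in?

3

The person who makes cookies is narrowed to house 2 or 3; consider each.
Placing it in house 3 leads to a contradiction, so it's in house 2.
The person who makes pie is in house 1 (clue 1).
The cello player is in house 1 (clue 2).
House 3's dessert must be mousse (nothing else left).
The only instrument still possible for house 2 is trumpet.
House 3's instrument must be oboe (nothing else left).
So: house 1 = pie/cello, house 2 = cookies/trumpet, house 3 = mousse/oboe.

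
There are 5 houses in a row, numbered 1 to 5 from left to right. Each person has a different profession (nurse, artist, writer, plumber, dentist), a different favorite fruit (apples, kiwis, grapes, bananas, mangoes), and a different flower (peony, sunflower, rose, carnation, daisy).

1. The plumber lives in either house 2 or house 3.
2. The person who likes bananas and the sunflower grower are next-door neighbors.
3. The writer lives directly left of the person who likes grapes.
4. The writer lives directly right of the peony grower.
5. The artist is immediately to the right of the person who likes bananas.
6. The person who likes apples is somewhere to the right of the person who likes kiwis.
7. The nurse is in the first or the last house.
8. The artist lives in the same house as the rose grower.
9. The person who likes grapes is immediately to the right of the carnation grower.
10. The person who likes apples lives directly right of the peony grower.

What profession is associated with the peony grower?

nurse

The nurse is narrowed to house 1 or 5; consider each.
Placing it in house 5 leads to a contradiction, so it's in house 1.
The plumber is narrowed to house 2 or 3; consider each.
Placing it in house 2 leads to a contradiction, so it's in house 3.
The writer is narrowed to house 2 or 4; consider each.
Placing it in house 4 leads to a contradiction, so it's in house 2.
From clue 3, the person who likes grapes must be in house 3.
The peony grower is in house 1 (clue 4).
The carnation grower is in house 2 (clue 9).
Clue 10: the person who likes apples is in house 2.
That leaves mangoes as the favorite fruit for house 5.
Clue 2 places the person who likes bananas in house 4.
Clue 5: the artist is in house 5.
Clue 8: the rose grower is in house 5.
That leaves dentist as the profession for house 4.
House 1's favorite fruit must be kiwis (nothing else left).
House 4's flower must be daisy (nothing else left).
So house 3 gets sunflower for flower.
So: house 1 = nurse/kiwis/peony, house 2 = writer/apples/carnation, house 3 = plumber/grapes/sunflower, house 4 = dentist/bananas/daisy, house 5 = artist/mangoes/rose.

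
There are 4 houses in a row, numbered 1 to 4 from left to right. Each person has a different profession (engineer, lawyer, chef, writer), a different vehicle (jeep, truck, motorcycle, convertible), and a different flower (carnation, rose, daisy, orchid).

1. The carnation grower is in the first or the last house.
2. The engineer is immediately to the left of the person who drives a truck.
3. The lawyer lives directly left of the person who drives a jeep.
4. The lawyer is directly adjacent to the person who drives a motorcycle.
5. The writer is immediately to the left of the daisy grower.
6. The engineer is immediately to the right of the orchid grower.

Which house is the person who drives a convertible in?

That leaves chef as the profession for house 4.
The engineer is narrowed to house 2 or 3; consider each.
Placing it in house 3 leads to a contradiction, so it's in house 2.
From clue 2, the person who drives a truck must be in house 3.
Clue 6: the orchid grower is in house 1.
House 1's vehicle must be convertible (nothing else left).
So house 2 gets daisy for flower.
That leaves rose as the flower for house 3.
House 4's flower must be carnation (nothing else left).
From clue 5, the writer must be in house 1.
House 3's profession must be lawyer (nothing else left).
By clue 3, the person who drives a jeep is in house 4.
So house 2 gets motorcycle for vehicle.
So: house 1 = writer/convertible/orchid, house 2 = engineer/motorcycle/daisy, house 3 = lawyer/truck/rose, house 4 = chef/jeep/carnation.

1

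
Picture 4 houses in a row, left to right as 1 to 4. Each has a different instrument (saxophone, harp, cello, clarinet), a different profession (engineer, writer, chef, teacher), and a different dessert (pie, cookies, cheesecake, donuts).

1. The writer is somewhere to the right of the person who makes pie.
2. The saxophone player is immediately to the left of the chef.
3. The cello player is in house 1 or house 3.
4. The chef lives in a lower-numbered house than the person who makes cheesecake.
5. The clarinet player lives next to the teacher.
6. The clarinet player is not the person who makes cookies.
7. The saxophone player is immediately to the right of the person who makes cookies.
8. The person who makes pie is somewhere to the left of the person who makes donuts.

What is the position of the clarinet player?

The saxophone player is in house 2 (clue 2).
Clue 2: the chef is in house 3.
The person who makes cheesecake is in house 4 (clue 4).
Clue 7 places the person who makes cookies in house 1.
The writer is in house 4 (clue 1).
The clarinet player is in house 3 (clue 6).
From clue 8, the person who makes pie must be in house 2.
Clue 8 places the person who makes donuts in house 3.
That leaves harp as the instrument for house 4.
The only profession still possible for house 1 is engineer.
The only profession still possible for house 2 is teacher.
So house 1 gets cello for instrument.
So: house 1 = cello/engineer/cookies, house 2 = saxophone/teacher/pie, house 3 = clarinet/chef/donuts, house 4 = harp/writer/cheesecake.

3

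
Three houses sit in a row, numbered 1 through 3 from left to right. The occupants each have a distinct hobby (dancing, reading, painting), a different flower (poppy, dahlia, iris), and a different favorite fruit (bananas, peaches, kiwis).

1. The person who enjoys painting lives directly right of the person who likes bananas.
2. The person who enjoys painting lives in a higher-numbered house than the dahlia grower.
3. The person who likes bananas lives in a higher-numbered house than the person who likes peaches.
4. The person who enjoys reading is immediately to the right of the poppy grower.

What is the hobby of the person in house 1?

Clue 3: the person who likes bananas is in house 2.
The person who likes peaches is in house 1 (clue 3).
The only hobby still possible for house 1 is dancing.
The only flower still possible for house 3 is iris.
House 3's favorite fruit must be kiwis (nothing else left).
From clue 1, the person who enjoys painting must be in house 3.
That leaves reading as the hobby for house 2.
By clue 4, the poppy grower is in house 1.
House 2's flower must be dahlia (nothing else left).
So: house 1 = dancing/poppy/peaches, house 2 = reading/dahlia/bananas, house 3 = painting/iris/kiwis.

dancing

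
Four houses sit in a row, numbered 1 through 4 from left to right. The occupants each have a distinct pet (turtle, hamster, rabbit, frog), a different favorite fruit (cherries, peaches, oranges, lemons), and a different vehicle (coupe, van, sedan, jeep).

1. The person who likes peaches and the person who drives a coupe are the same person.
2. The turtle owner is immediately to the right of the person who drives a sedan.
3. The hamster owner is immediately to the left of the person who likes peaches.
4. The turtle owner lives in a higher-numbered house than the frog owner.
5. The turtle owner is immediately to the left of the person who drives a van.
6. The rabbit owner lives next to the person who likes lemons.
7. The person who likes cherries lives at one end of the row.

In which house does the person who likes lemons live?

That leaves rabbit as the pet for house 4.
From clue 6, the person who likes lemons must be in house 3.
The frog owner is narrowed to house 1 or 2; consider each.
Placing it in house 2 leads to a contradiction, so it's in house 1.
That leaves turtle as the pet for house 2.
House 3's pet must be hamster (nothing else left).
By clue 2, the person who drives a sedan is in house 1.
By clue 3, the person who likes peaches is in house 4.
By clue 5, the person who drives a van is in house 3.
That leaves oranges as the favorite fruit for house 2.
Clue 1: the person who drives a coupe is in house 4.
House 1's favorite fruit must be cherries (nothing else left).
The only vehicle still possible for house 2 is jeep.
So: house 1 = frog/cherries/sedan, house 2 = turtle/oranges/jeep, house 3 = hamster/lemons/van, house 4 = rabbit/peaches/coupe.

3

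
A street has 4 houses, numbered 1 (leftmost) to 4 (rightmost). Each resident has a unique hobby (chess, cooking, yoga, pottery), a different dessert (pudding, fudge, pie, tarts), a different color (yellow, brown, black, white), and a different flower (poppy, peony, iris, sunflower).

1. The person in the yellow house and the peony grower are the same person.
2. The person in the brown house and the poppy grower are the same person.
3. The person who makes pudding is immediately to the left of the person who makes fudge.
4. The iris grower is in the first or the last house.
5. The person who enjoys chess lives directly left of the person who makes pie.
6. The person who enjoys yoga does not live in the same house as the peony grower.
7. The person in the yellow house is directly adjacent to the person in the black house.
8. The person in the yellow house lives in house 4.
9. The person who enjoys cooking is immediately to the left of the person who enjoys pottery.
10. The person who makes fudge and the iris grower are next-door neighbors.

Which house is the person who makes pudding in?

1

The person in the yellow house is in house 4 (clue 8).
By clue 1, the peony grower is in house 4.
By clue 7, the person in the black house is in house 3.
House 4's hobby must be pottery (nothing else left).
That leaves iris as the flower for house 1.
By clue 2, the person in the brown house is in house 2.
Clue 2: the poppy grower is in house 2.
From clue 9, the person who enjoys cooking must be in house 3.
From clue 10, the person who makes fudge must be in house 2.
House 1's color must be white (nothing else left).
House 3's flower must be sunflower (nothing else left).
From clue 5, the person who enjoys chess must be in house 2.
Clue 5 places the person who makes pie in house 3.
House 1's hobby must be yoga (nothing else left).
House 1's dessert must be pudding (nothing else left).
So house 4 gets tarts for dessert.
So: house 1 = yoga/pudding/white/iris, house 2 = chess/fudge/brown/poppy, house 3 = cooking/pie/black/sunflower, house 4 = pottery/tarts/yellow/peony.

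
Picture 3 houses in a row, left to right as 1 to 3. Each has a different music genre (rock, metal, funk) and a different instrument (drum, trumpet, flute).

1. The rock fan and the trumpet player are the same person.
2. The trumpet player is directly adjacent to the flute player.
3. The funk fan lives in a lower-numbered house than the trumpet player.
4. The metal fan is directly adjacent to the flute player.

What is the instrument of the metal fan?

The funk fan is narrowed to house 1 or 2; consider each.
Placing it in house 1 leads to a contradiction, so it's in house 2.
By clue 3, the trumpet player is in house 3.
That leaves metal as the music genre for house 1.
House 3 music genre: only rock fits.
Clue 2 places the flute player in house 2.
That leaves drum as the instrument for house 1.
So: house 1 = metal/drum, house 2 = funk/flute, house 3 = rock/trumpet.

drum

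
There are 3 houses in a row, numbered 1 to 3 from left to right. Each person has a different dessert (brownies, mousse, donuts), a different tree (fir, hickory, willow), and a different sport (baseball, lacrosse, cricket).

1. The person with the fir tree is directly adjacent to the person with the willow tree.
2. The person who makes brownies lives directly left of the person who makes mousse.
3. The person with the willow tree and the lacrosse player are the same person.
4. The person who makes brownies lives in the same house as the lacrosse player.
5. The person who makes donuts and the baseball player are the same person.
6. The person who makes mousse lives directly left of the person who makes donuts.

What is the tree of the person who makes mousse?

From clue 6, the person who makes mousse must be in house 2.
By clue 6, the person who makes donuts is in house 3.
House 1's dessert must be brownies (nothing else left).
Clue 4: the lacrosse player is in house 1.
Clue 5 places the baseball player in house 3.
House 2's sport must be cricket (nothing else left).
From clue 3, the person with the willow tree must be in house 1.
The person with the fir tree is in house 2 (clue 1).
House 3 tree: only hickory fits.
So: house 1 = brownies/willow/lacrosse, house 2 = mousse/fir/cricket, house 3 = donuts/hickory/baseball.

fir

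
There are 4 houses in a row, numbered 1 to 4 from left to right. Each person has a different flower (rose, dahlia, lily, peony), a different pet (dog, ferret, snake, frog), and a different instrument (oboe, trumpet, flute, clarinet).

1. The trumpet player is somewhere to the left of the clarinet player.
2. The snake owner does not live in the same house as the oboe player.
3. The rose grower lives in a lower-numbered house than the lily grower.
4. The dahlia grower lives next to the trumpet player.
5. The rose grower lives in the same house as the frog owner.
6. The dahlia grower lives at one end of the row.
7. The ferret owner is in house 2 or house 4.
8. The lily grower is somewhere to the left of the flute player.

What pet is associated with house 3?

snake

That leaves oboe as the instrument for house 1.
House 2 instrument: only trumpet fits.
Clue 4: the dahlia grower is in house 1.
House 4's flower must be peony (nothing else left).
From clue 3, the lily grower must be in house 3.
Clue 5 places the frog owner in house 2.
Clue 8 places the flute player in house 4.
That leaves rose as the flower for house 2.
The only pet still possible for house 1 is dog.
That leaves snake as the pet for house 3.
House 4's pet must be ferret (nothing else left).
The only instrument still possible for house 3 is clarinet.
So: house 1 = dahlia/dog/oboe, house 2 = rose/frog/trumpet, house 3 = lily/snake/clarinet, house 4 = peony/ferret/flute.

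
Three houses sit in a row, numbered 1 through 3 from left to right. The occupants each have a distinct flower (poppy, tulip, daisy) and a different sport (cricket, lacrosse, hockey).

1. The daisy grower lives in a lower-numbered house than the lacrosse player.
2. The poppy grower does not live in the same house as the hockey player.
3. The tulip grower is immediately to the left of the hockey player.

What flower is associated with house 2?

daisy

The only flower still possible for house 3 is poppy.
House 1 sport: only cricket fits.
Clue 2: the hockey player is in house 2.
Clue 3: the tulip grower is in house 1.
So house 2 gets daisy for flower.
That leaves lacrosse as the sport for house 3.
So: house 1 = tulip/cricket, house 2 = daisy/hockey, house 3 = poppy/lacrosse.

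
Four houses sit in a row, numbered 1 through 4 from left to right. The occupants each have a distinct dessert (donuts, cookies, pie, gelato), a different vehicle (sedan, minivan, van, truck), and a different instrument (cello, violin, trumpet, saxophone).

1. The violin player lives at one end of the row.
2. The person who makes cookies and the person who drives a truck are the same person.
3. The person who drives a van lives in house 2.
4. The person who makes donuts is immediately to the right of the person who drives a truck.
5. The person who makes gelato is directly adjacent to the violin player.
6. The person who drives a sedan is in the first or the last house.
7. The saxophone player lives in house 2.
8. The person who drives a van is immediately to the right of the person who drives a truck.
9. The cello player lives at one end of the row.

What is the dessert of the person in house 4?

pie

Clue 3: the person who drives a van is in house 2.
The saxophone player is in house 2 (clue 7).
Clue 8 places the person who drives a truck in house 1.
House 3 vehicle: only minivan fits.
House 4's vehicle must be sedan (nothing else left).
So house 3 gets trumpet for instrument.
Clue 2: the person who makes cookies is in house 1.
Clue 4 places the person who makes donuts in house 2.
House 3 dessert: only gelato fits.
House 4's dessert must be pie (nothing else left).
Clue 5 places the violin player in house 4.
House 1 instrument: only cello fits.
So: house 1 = cookies/truck/cello, house 2 = donuts/van/saxophone, house 3 = gelato/minivan/trumpet, house 4 = pie/sedan/violin.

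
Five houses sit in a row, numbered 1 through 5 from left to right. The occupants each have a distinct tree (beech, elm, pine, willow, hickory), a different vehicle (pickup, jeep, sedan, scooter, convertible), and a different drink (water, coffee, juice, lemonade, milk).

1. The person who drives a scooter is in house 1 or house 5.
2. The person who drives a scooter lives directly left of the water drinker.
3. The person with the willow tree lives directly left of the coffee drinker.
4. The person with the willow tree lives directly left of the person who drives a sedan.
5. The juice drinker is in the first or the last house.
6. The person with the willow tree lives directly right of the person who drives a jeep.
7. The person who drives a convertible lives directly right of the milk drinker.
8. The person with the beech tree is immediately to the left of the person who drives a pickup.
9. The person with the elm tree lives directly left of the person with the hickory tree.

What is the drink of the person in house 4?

lemonade

By clue 2, the person who drives a scooter is in house 1.
From clue 2, the water drinker must be in house 2.
The person with the willow tree is narrowed to house 3 or 4; consider each.
Placing it in house 3 leads to a contradiction, so it's in house 4.
From clue 3, the coffee drinker must be in house 5.
From clue 4, the person who drives a sedan must be in house 5.
Clue 6 places the person who drives a jeep in house 3.
So house 1 gets juice for drink.
The person who drives a convertible is in house 4 (clue 7).
From clue 7, the milk drinker must be in house 3.
House 5 tree: only pine fits.
So house 2 gets pickup for vehicle.
So house 4 gets lemonade for drink.
From clue 8, the person with the beech tree must be in house 1.
House 2's tree must be elm (nothing else left).
House 3's tree must be hickory (nothing else left).
So: house 1 = beech/scooter/juice, house 2 = elm/pickup/water, house 3 = hickory/jeep/milk, house 4 = willow/convertible/lemonade, house 5 = pine/sedan/coffee.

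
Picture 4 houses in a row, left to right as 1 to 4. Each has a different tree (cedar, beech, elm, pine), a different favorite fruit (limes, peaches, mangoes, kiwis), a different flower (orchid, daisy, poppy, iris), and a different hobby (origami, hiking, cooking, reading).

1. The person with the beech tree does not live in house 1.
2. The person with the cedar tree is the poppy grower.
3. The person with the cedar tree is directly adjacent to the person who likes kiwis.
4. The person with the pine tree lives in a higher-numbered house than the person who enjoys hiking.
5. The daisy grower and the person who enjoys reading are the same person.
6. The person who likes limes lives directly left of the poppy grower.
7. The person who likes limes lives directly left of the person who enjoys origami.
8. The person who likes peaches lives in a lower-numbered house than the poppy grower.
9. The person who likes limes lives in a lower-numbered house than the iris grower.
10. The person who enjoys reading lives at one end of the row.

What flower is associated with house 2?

orchid

So house 1 gets elm for tree.
The daisy grower is narrowed to house 1 or 4; consider each.
Placing it in house 4 leads to a contradiction, so it's in house 1.
Clue 5 places the person who enjoys reading in house 1.
The person with the pine tree is narrowed to house 3 or 4; consider each.
Placing it in house 3 leads to a contradiction, so it's in house 4.
That leaves cooking as the hobby for house 4.
The person with the beech tree is narrowed to house 2 or 3; consider each.
Placing it in house 3 leads to a contradiction, so it's in house 2.
That leaves cedar as the tree for house 3.
From clue 2, the poppy grower must be in house 3.
Clue 6 places the person who likes limes in house 2.
From clue 7, the person who enjoys origami must be in house 3.
House 1 favorite fruit: only peaches fits.
House 3 favorite fruit: only mangoes fits.
House 4 favorite fruit: only kiwis fits.
The only flower still possible for house 2 is orchid.
So house 4 gets iris for flower.
House 2 hobby: only hiking fits.
So: house 1 = elm/peaches/daisy/reading, house 2 = beech/limes/orchid/hiking, house 3 = cedar/mangoes/poppy/origami, house 4 = pine/kiwis/iris/cooking.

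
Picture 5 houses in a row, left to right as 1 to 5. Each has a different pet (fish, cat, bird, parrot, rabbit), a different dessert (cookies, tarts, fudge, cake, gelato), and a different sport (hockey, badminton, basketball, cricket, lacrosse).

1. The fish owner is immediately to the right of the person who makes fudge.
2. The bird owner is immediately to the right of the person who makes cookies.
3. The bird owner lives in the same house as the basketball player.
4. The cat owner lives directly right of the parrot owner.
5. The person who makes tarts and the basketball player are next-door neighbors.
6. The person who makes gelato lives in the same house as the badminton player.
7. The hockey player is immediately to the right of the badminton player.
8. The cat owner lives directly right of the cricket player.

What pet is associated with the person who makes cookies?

rabbit

The bird owner is narrowed to house 2 or 3 or 4 or 5; consider each.
Placing it in house 2 and house 3 and house 5 leads to a contradiction, so it's in house 4.
Clue 2 places the person who makes cookies in house 3.
From clue 3, the basketball player must be in house 4.
House 5 dessert: only tarts fits.
The only sport still possible for house 5 is lacrosse.
That leaves hockey as the sport for house 3.
By clue 7, the badminton player is in house 2.
So house 1 gets cricket for sport.
The person who makes gelato is in house 2 (clue 6).
By clue 8, the cat owner is in house 2.
So house 1 gets parrot for pet.
From clue 1, the fish owner must be in house 5.
Clue 1: the person who makes fudge is in house 4.
The only pet still possible for house 3 is rabbit.
That leaves cake as the dessert for house 1.
So: house 1 = parrot/cake/cricket, house 2 = cat/gelato/badminton, house 3 = rabbit/cookies/hockey, house 4 = bird/fudge/basketball, house 5 = fish/tarts/lacrosse.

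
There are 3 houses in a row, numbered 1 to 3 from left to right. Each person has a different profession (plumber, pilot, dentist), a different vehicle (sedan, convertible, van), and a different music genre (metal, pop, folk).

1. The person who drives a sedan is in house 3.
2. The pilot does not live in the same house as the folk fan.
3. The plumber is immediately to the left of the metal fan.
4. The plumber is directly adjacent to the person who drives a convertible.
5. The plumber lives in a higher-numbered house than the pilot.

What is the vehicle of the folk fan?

van

Clue 1 places the person who drives a sedan in house 3.
By clue 5, the plumber is in house 2.
Clue 5 places the pilot in house 1.
The only profession still possible for house 3 is dentist.
By clue 3, the metal fan is in house 3.
The person who drives a convertible is in house 1 (clue 4).
House 2's vehicle must be van (nothing else left).
House 1's music genre must be pop (nothing else left).
House 2 music genre: only folk fits.
So: house 1 = pilot/convertible/pop, house 2 = plumber/van/folk, house 3 = dentist/sedan/metal.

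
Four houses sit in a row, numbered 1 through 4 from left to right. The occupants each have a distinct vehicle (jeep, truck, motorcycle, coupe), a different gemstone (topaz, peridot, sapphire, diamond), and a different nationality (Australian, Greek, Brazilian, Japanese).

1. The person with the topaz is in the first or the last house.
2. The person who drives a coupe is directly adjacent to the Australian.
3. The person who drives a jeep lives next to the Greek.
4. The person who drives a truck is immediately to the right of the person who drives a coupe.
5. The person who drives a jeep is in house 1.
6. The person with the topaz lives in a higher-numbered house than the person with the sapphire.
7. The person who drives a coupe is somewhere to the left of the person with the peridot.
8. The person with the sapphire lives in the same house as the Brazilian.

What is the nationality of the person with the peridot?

Australian

Clue 5: the person who drives a jeep is in house 1.
The person with the topaz is in house 4 (clue 6).
The Greek is in house 2 (clue 3).
Clue 7: the person who drives a coupe is in house 2.
From clue 7, the person with the peridot must be in house 3.
Clue 4 places the person who drives a truck in house 3.
From clue 8, the person with the sapphire must be in house 1.
Clue 8 places the Brazilian in house 1.
House 4 vehicle: only motorcycle fits.
House 2's gemstone must be diamond (nothing else left).
So house 4 gets Japanese for nationality.
So house 3 gets Australian for nationality.
So: house 1 = jeep/sapphire/Brazilian, house 2 = coupe/diamond/Greek, house 3 = truck/peridot/Australian, house 4 = motorcycle/topaz/Japanese.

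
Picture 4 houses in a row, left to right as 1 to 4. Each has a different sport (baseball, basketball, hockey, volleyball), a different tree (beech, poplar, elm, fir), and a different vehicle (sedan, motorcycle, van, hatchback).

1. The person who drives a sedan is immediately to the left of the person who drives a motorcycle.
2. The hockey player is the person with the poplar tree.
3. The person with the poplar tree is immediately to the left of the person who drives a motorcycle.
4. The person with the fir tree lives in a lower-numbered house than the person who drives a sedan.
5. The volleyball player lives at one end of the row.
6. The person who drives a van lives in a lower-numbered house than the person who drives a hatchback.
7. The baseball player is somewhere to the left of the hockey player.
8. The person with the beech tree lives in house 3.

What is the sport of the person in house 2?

hockey

Clue 8: the person with the beech tree is in house 3.
That leaves elm as the tree for house 4.
House 1 vehicle: only van fits.
Clue 2 places the hockey player in house 2.
The person with the poplar tree is in house 2 (clue 2).
By clue 3, the person who drives a motorcycle is in house 3.
Clue 7 places the baseball player in house 1.
So house 3 gets basketball for sport.
That leaves volleyball as the sport for house 4.
House 1 tree: only fir fits.
That leaves hatchback as the vehicle for house 4.
House 2's vehicle must be sedan (nothing else left).
So: house 1 = baseball/fir/van, house 2 = hockey/poplar/sedan, house 3 = basketball/beech/motorcycle, house 4 = volleyball/elm/hatchback.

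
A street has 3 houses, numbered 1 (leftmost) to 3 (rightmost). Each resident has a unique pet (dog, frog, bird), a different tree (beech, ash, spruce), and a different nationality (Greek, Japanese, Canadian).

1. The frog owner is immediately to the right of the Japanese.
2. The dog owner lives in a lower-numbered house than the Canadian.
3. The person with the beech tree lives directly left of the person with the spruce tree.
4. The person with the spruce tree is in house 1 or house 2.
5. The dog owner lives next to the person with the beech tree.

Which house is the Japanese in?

From clue 4, the person with the spruce tree must be in house 2.
House 3's tree must be ash (nothing else left).
Clue 5: the dog owner is in house 2.
So house 1 gets bird for pet.
The only pet still possible for house 3 is frog.
House 1 tree: only beech fits.
By clue 1, the Japanese is in house 2.
The Canadian is in house 3 (clue 2).
That leaves Greek as the nationality for house 1.
So: house 1 = bird/beech/Greek, house 2 = dog/spruce/Japanese, house 3 = frog/ash/Canadian.

2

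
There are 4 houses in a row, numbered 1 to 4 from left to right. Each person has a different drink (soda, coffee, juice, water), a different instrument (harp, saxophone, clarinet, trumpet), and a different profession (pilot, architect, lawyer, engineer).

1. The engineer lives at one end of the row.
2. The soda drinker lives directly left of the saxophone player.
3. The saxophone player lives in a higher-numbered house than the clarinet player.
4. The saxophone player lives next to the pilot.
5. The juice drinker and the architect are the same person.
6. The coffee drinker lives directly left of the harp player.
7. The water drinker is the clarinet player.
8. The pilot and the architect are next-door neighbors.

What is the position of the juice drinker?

That leaves juice as the drink for house 4.
From clue 5, the architect must be in house 4.
From clue 8, the pilot must be in house 3.
That leaves engineer as the profession for house 1.
So house 2 gets lawyer for profession.
The soda drinker is narrowed to house 1 or 3; consider each.
Placing it in house 1 leads to a contradiction, so it's in house 3.
From clue 2, the saxophone player must be in house 4.
The coffee drinker is narrowed to house 1 or 2; consider each.
Placing it in house 1 leads to a contradiction, so it's in house 2.
Clue 6: the harp player is in house 3.
That leaves water as the drink for house 1.
By clue 7, the clarinet player is in house 1.
So house 2 gets trumpet for instrument.
So: house 1 = water/clarinet/engineer, house 2 = coffee/trumpet/lawyer, house 3 = soda/harp/pilot, house 4 = juice/saxophone/architect.

4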